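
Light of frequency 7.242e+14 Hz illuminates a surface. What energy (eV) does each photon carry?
2.9951 eV

Using E = hf:

E = hf = (6.626×10⁻³⁴ J·s)(7.242e+14 Hz)
E = 2.9951 eV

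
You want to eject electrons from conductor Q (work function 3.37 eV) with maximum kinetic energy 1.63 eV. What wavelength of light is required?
247.97 nm

From Einstein's equation: KE_max = hc/λ - φ

Rearranging for λ:
hc/λ = KE_max + φ
λ = hc/(KE_max + φ)

Required photon energy:
E_photon = KE_max + φ = 1.63 + 3.37 = 5.00 eV

Required wavelength:
λ = hc/E_photon = (6.626×10⁻³⁴)(3×10⁸) / (5.00 × 1.602×10⁻¹⁹)
λ = 247.97 nm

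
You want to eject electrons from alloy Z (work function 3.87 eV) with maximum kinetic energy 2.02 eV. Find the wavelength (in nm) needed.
210.50 nm

From Einstein's equation: KE_max = hc/λ - φ

Rearranging for λ:
hc/λ = KE_max + φ
λ = hc/(KE_max + φ)

Required photon energy:
E_photon = KE_max + φ = 2.02 + 3.87 = 5.89 eV

Required wavelength:
λ = hc/E_photon = (6.626×10⁻³⁴)(3×10⁸) / (5.89 × 1.602×10⁻¹⁹)
λ = 210.50 nm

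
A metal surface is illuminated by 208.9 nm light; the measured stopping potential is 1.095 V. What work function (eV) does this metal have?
4.84 eV

The stopping potential gives the maximum kinetic energy: KE_max = eV_s = 1.095 eV

From Einstein's photoelectric equation: KE_max = hc/λ - φ
Rearranging: φ = hc/λ - KE_max

Calculate photon energy:
E_photon = hc/λ = (6.626×10⁻³⁴ J·s)(3×10⁸ m/s) / (208.9×10⁻⁹ m) = 5.9351 eV

Therefore:
φ = 5.9351 - 1.095 = 4.84 eV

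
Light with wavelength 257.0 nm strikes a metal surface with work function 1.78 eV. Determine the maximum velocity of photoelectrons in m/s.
1.0348e+06 m/s

First, find the maximum kinetic energy:
E_photon = hc/λ = 4.8243 eV
KE_max = E_photon - φ = 4.8243 - 1.78 = 3.0443 eV

Convert to Joules: KE_max = 3.0443 × 1.602×10⁻¹⁹ J = 4.8775e-19 J

Then use KE = ½mv² to find velocity:
v = √(2·KE/m) = √(2 × 4.8775e-19 J / 9.109e-31 kg)
v = 1.0348e+06 m/s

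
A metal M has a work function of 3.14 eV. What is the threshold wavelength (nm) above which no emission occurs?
394.85 nm

The threshold wavelength is when the photon energy equals the work function:
hc/λ₀ = φ

Solving for λ₀:
λ₀ = hc/φ = (6.626×10⁻³⁴ J·s)(3×10⁸ m/s) / (3.14 eV × 1.602×10⁻¹⁹ J/eV)
λ₀ = 394.85 nm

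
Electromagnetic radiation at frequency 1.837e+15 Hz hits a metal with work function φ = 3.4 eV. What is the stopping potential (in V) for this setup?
4.1972 V

The stopping potential V_s satisfies: eV_s = KE_max

First, find KE_max using Einstein's equation:
E_photon = hf = (6.626×10⁻³⁴ J·s)(1.837e+15 Hz) = 7.5972 eV
KE_max = E_photon - φ = 7.5972 - 3.4 = 4.1972 eV

Since eV_s = KE_max:
V_s = KE_max/e = 4.1972 V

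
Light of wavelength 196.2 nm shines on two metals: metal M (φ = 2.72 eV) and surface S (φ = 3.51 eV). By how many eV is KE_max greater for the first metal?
0.7900 eV

Using KE_max = hc/λ - φ for each metal:

Photon energy: E = hc/λ = 6.3193 eV

For metal M (φ₁ = 2.72 eV):
KE₁ = E - φ₁ = 6.3193 - 2.72 = 3.5993 eV

For surface S (φ₂ = 3.51 eV):
KE₂ = E - φ₂ = 6.3193 - 3.51 = 2.8093 eV

Difference:
ΔKE = KE₁ - KE₂ = 3.5993 - 2.8093 = 0.7900 eV

Note: The difference equals the difference in work functions: 3.51 - 2.72 = 0.79 eV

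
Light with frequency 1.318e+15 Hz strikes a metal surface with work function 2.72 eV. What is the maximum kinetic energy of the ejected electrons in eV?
2.7308 eV

Using Einstein's photoelectric equation: KE_max = hf - φ

First, calculate the photon energy:
E_photon = hf = (6.626×10⁻³⁴ J·s)(1.318e+15 Hz)
E_photon = 5.4508 eV

Then, the maximum kinetic energy:
KE_max = E_photon - φ = 5.4508 eV - 2.72 eV = 2.7308 eV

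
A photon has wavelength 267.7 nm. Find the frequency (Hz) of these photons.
1.1199e+15 Hz

Using the wave equation: c = fλ

Solving for frequency:
f = c/λ = (3×10⁸ m/s) / (267.7×10⁻⁹ m)
f = 1.1199e+15 Hz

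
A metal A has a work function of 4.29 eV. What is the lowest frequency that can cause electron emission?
1.0373e+15 Hz

The threshold frequency is when the photon energy equals the work function:
hf₀ = φ

Solving for f₀:
f₀ = φ/h = (4.29 eV × 1.602×10⁻¹⁹ J/eV) / (6.626×10⁻³⁴ J·s)
f₀ = 1.0373e+15 Hz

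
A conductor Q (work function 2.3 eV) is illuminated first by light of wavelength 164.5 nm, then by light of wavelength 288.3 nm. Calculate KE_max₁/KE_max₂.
2.6178

Using Einstein's equation: KE_max = hc/λ - φ

For λ₁ = 164.5 nm:
E₁ = hc/λ₁ = 7.5370 eV
KE₁ = E₁ - φ = 7.5370 - 2.3 = 5.2370 eV

For λ₂ = 288.3 nm:
E₂ = hc/λ₂ = 4.3005 eV
KE₂ = E₂ - φ = 4.3005 - 2.3 = 2.0005 eV

Ratio: KE₁/KE₂ = 5.2370/2.0005 = 2.6178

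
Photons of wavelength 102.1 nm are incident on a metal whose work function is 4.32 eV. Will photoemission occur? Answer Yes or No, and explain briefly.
Yes

For photoemission, the photon energy must exceed the work function.

Photon energy: E = hc/λ = 12.1434 eV
Work function: φ = 4.32 eV

Since E_photon (12.1434 eV) > φ (4.32 eV), photoemission WILL occur.
The threshold wavelength is λ₀ = hc/φ = 287.0 nm.
Since 102.1 nm < 287.0 nm, the light has sufficient energy.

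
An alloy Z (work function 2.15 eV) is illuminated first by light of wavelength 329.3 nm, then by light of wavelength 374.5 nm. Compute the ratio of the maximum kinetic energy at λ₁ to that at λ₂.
1.3915

Using Einstein's equation: KE_max = hc/λ - φ

For λ₁ = 329.3 nm:
E₁ = hc/λ₁ = 3.7651 eV
KE₁ = E₁ - φ = 3.7651 - 2.15 = 1.6151 eV

For λ₂ = 374.5 nm:
E₂ = hc/λ₂ = 3.3107 eV
KE₂ = E₂ - φ = 3.3107 - 2.15 = 1.1607 eV

Ratio: KE₁/KE₂ = 1.6151/1.1607 = 1.3915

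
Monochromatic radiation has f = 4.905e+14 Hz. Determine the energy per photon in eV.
2.0285 eV

Using E = hf:

E = hf = (6.626×10⁻³⁴ J·s)(4.905e+14 Hz)
E = 2.0285 eV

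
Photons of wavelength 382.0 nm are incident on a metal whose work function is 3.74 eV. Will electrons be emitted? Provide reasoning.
No

For photoemission, the photon energy must exceed the work function.

Photon energy: E = hc/λ = 3.2457 eV
Work function: φ = 3.74 eV

Since E_photon (3.2457 eV) < φ (3.74 eV), photoemission will NOT occur.
The threshold wavelength is λ₀ = hc/φ = 331.5 nm.
Since 382.0 nm > 331.5 nm, the photons lack sufficient energy.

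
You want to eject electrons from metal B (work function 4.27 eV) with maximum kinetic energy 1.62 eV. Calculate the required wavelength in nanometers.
210.50 nm

From Einstein's equation: KE_max = hc/λ - φ

Rearranging for λ:
hc/λ = KE_max + φ
λ = hc/(KE_max + φ)

Required photon energy:
E_photon = KE_max + φ = 1.62 + 4.27 = 5.89 eV

Required wavelength:
λ = hc/E_photon = (6.626×10⁻³⁴)(3×10⁸) / (5.89 × 1.602×10⁻¹⁹)
λ = 210.50 nm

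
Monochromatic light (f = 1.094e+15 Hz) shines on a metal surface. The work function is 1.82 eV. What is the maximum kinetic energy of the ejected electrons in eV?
2.7044 eV

Using Einstein's photoelectric equation: KE_max = hf - φ

First, calculate the photon energy:
E_photon = hf = (6.626×10⁻³⁴ J·s)(1.094e+15 Hz)
E_photon = 4.5244 eV

Then, the maximum kinetic energy:
KE_max = E_photon - φ = 4.5244 eV - 1.82 eV = 2.7044 eV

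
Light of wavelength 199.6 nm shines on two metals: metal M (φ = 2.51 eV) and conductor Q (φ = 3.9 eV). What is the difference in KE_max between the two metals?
1.3900 eV

Using KE_max = hc/λ - φ for each metal:

Photon energy: E = hc/λ = 6.2116 eV

For metal M (φ₁ = 2.51 eV):
KE₁ = E - φ₁ = 6.2116 - 2.51 = 3.7016 eV

For conductor Q (φ₂ = 3.9 eV):
KE₂ = E - φ₂ = 6.2116 - 3.9 = 2.3116 eV

Difference:
ΔKE = KE₁ - KE₂ = 3.7016 - 2.3116 = 1.3900 eV

Note: The difference equals the difference in work functions: 3.9 - 2.51 = 1.39 eV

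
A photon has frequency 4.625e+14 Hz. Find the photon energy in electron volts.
1.9127 eV

Using E = hf:

E = hf = (6.626×10⁻³⁴ J·s)(4.625e+14 Hz)
E = 1.9127 eV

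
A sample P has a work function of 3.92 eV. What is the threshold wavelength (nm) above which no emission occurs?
316.29 nm

The threshold wavelength is when the photon energy equals the work function:
hc/λ₀ = φ

Solving for λ₀:
λ₀ = hc/φ = (6.626×10⁻³⁴ J·s)(3×10⁸ m/s) / (3.92 eV × 1.602×10⁻¹⁹ J/eV)
λ₀ = 316.29 nm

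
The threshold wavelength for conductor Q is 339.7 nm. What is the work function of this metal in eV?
3.65 eV

At the threshold wavelength, photon energy equals work function:
φ = hc/λ₀

Calculating:
φ = (6.626×10⁻³⁴ J·s)(3×10⁸ m/s) / (339.7×10⁻⁹ m)
φ = 3.65 eV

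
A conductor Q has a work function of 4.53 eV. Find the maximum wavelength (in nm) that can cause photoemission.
273.70 nm

The threshold wavelength is when the photon energy equals the work function:
hc/λ₀ = φ

Solving for λ₀:
λ₀ = hc/φ = (6.626×10⁻³⁴ J·s)(3×10⁸ m/s) / (4.53 eV × 1.602×10⁻¹⁹ J/eV)
λ₀ = 273.70 nm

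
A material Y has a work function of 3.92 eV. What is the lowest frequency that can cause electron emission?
9.4785e+14 Hz

The threshold frequency is when the photon energy equals the work function:
hf₀ = φ

Solving for f₀:
f₀ = φ/h = (3.92 eV × 1.602×10⁻¹⁹ J/eV) / (6.626×10⁻³⁴ J·s)
f₀ = 9.4785e+14 Hz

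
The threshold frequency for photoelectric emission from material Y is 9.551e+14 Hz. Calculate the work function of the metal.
3.95 eV

At the threshold frequency, photon energy equals work function:
φ = hf₀

Calculating:
φ = (6.626×10⁻³⁴ J·s)(9.551e+14 Hz)
φ = 3.95 eV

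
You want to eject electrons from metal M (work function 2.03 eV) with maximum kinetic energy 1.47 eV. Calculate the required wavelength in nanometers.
354.24 nm

From Einstein's equation: KE_max = hc/λ - φ

Rearranging for λ:
hc/λ = KE_max + φ
λ = hc/(KE_max + φ)

Required photon energy:
E_photon = KE_max + φ = 1.47 + 2.03 = 3.50 eV

Required wavelength:
λ = hc/E_photon = (6.626×10⁻³⁴)(3×10⁸) / (3.50 × 1.602×10⁻¹⁹)
λ = 354.24 nm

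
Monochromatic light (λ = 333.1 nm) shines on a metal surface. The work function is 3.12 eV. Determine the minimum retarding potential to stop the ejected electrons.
0.6021 V

The stopping potential V_s satisfies: eV_s = KE_max

First, find KE_max using Einstein's equation:
E_photon = hc/λ = 3.7221 eV
KE_max = E_photon - φ = 3.7221 - 3.12 = 0.6021 eV

Since eV_s = KE_max:
V_s = KE_max/e = 0.6021 V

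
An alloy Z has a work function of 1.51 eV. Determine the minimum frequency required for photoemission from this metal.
3.6512e+14 Hz

The threshold frequency is when the photon energy equals the work function:
hf₀ = φ

Solving for f₀:
f₀ = φ/h = (1.51 eV × 1.602×10⁻¹⁹ J/eV) / (6.626×10⁻³⁴ J·s)
f₀ = 3.6512e+14 Hz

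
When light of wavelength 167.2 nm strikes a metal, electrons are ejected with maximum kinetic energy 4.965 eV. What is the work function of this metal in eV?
2.45 eV

From Einstein's photoelectric equation: KE_max = hf - φ = hc/λ - φ

Rearranging for φ:
φ = hc/λ - KE_max

Calculate photon energy:
E_photon = hc/λ = 7.4153 eV

Therefore:
φ = 7.4153 - 4.965 = 2.45 eV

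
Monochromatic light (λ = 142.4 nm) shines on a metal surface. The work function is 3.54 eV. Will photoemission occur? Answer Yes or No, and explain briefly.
Yes

For photoemission, the photon energy must exceed the work function.

Photon energy: E = hc/λ = 8.7068 eV
Work function: φ = 3.54 eV

Since E_photon (8.7068 eV) > φ (3.54 eV), photoemission WILL occur.
The threshold wavelength is λ₀ = hc/φ = 350.2 nm.
Since 142.4 nm < 350.2 nm, the light has sufficient energy.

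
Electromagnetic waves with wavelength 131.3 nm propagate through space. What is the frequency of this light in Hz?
2.2833e+15 Hz

Using the wave equation: c = fλ

Solving for frequency:
f = c/λ = (3×10⁸ m/s) / (131.3×10⁻⁹ m)
f = 2.2833e+15 Hz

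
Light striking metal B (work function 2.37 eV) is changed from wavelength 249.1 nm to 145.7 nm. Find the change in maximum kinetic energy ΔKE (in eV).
3.5323 eV

Using Einstein's equation: KE_max = hc/λ - φ

For λ₁ = 249.1 nm:
KE₁ = hc/λ₁ - φ = 4.9773 - 2.37 = 2.6073 eV

For λ₂ = 145.7 nm:
KE₂ = hc/λ₂ - φ = 8.5096 - 2.37 = 6.1396 eV

Change in KE:
ΔKE = KE₂ - KE₁ = 6.1396 - 2.6073 = 3.5323 eV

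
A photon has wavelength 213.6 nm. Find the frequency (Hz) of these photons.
1.4035e+15 Hz

Using the wave equation: c = fλ

Solving for frequency:
f = c/λ = (3×10⁸ m/s) / (213.6×10⁻⁹ m)
f = 1.4035e+15 Hz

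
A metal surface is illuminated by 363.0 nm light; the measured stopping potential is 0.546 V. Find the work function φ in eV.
2.87 eV

The stopping potential gives the maximum kinetic energy: KE_max = eV_s = 0.546 eV

From Einstein's photoelectric equation: KE_max = hc/λ - φ
Rearranging: φ = hc/λ - KE_max

Calculate photon energy:
E_photon = hc/λ = (6.626×10⁻³⁴ J·s)(3×10⁸ m/s) / (363.0×10⁻⁹ m) = 3.4155 eV

Therefore:
φ = 3.4155 - 0.546 = 2.87 eV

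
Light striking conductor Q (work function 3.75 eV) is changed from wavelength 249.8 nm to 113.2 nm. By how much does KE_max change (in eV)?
5.9893 eV

Using Einstein's equation: KE_max = hc/λ - φ

For λ₁ = 249.8 nm:
KE₁ = hc/λ₁ - φ = 4.9633 - 3.75 = 1.2133 eV

For λ₂ = 113.2 nm:
KE₂ = hc/λ₂ - φ = 10.9527 - 3.75 = 7.2027 eV

Change in KE:
ΔKE = KE₂ - KE₁ = 7.2027 - 1.2133 = 5.9893 eV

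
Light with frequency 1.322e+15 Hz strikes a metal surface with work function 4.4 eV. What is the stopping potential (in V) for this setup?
1.0674 V

The stopping potential V_s satisfies: eV_s = KE_max

First, find KE_max using Einstein's equation:
E_photon = hf = (6.626×10⁻³⁴ J·s)(1.322e+15 Hz) = 5.4674 eV
KE_max = E_photon - φ = 5.4674 - 4.4 = 1.0674 eV

Since eV_s = KE_max:
V_s = KE_max/e = 1.0674 V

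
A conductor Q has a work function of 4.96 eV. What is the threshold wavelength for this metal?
249.97 nm

The threshold wavelength is when the photon energy equals the work function:
hc/λ₀ = φ

Solving for λ₀:
λ₀ = hc/φ = (6.626×10⁻³⁴ J·s)(3×10⁸ m/s) / (4.96 eV × 1.602×10⁻¹⁹ J/eV)
λ₀ = 249.97 nm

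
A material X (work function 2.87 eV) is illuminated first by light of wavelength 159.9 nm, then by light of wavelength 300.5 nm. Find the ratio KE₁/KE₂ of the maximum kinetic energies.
3.8886

Using Einstein's equation: KE_max = hc/λ - φ

For λ₁ = 159.9 nm:
E₁ = hc/λ₁ = 7.7539 eV
KE₁ = E₁ - φ = 7.7539 - 2.87 = 4.8839 eV

For λ₂ = 300.5 nm:
E₂ = hc/λ₂ = 4.1259 eV
KE₂ = E₂ - φ = 4.1259 - 2.87 = 1.2559 eV

Ratio: KE₁/KE₂ = 4.8839/1.2559 = 3.8886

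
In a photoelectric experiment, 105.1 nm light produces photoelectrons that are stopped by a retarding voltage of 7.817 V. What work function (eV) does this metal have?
3.98 eV

The stopping potential gives the maximum kinetic energy: KE_max = eV_s = 7.817 eV

From Einstein's photoelectric equation: KE_max = hc/λ - φ
Rearranging: φ = hc/λ - KE_max

Calculate photon energy:
E_photon = hc/λ = (6.626×10⁻³⁴ J·s)(3×10⁸ m/s) / (105.1×10⁻⁹ m) = 11.7968 eV

Therefore:
φ = 11.7968 - 7.817 = 3.98 eV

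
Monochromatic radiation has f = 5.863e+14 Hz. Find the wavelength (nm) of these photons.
511.33 nm

Using the wave equation: c = fλ

Solving for wavelength:
λ = c/f = (3×10⁸ m/s) / (5.863e+14 Hz)
λ = 511.33 nm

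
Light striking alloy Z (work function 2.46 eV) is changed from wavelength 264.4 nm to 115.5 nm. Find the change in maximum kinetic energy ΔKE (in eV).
6.0453 eV

Using Einstein's equation: KE_max = hc/λ - φ

For λ₁ = 264.4 nm:
KE₁ = hc/λ₁ - φ = 4.6893 - 2.46 = 2.2293 eV

For λ₂ = 115.5 nm:
KE₂ = hc/λ₂ - φ = 10.7346 - 2.46 = 8.2746 eV

Change in KE:
ΔKE = KE₂ - KE₁ = 8.2746 - 2.2293 = 6.0453 eV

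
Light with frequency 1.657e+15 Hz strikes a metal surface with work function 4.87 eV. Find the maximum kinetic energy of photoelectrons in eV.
1.9828 eV

Using Einstein's photoelectric equation: KE_max = hf - φ

First, calculate the photon energy:
E_photon = hf = (6.626×10⁻³⁴ J·s)(1.657e+15 Hz)
E_photon = 6.8528 eV

Then, the maximum kinetic energy:
KE_max = E_photon - φ = 6.8528 eV - 4.87 eV = 1.9828 eV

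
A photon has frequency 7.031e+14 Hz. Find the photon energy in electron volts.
2.9078 eV

Using E = hf:

E = hf = (6.626×10⁻³⁴ J·s)(7.031e+14 Hz)
E = 2.9078 eV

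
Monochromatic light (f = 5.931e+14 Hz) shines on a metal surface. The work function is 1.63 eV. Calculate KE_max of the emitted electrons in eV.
0.8229 eV

Using Einstein's photoelectric equation: KE_max = hf - φ

First, calculate the photon energy:
E_photon = hf = (6.626×10⁻³⁴ J·s)(5.931e+14 Hz)
E_photon = 2.4529 eV

Then, the maximum kinetic energy:
KE_max = E_photon - φ = 2.4529 eV - 1.63 eV = 0.8229 eV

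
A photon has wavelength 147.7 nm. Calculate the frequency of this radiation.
2.0297e+15 Hz

Using the wave equation: c = fλ

Solving for frequency:
f = c/λ = (3×10⁸ m/s) / (147.7×10⁻⁹ m)
f = 2.0297e+15 Hz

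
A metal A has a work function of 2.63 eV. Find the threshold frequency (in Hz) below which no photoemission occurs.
6.3593e+14 Hz

The threshold frequency is when the photon energy equals the work function:
hf₀ = φ

Solving for f₀:
f₀ = φ/h = (2.63 eV × 1.602×10⁻¹⁹ J/eV) / (6.626×10⁻³⁴ J·s)
f₀ = 6.3593e+14 Hz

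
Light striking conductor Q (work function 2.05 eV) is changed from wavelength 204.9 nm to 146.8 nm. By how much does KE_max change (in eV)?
2.3948 eV

Using Einstein's equation: KE_max = hc/λ - φ

For λ₁ = 204.9 nm:
KE₁ = hc/λ₁ - φ = 6.0510 - 2.05 = 4.0010 eV

For λ₂ = 146.8 nm:
KE₂ = hc/λ₂ - φ = 8.4458 - 2.05 = 6.3958 eV

Change in KE:
ΔKE = KE₂ - KE₁ = 6.3958 - 4.0010 = 2.3948 eV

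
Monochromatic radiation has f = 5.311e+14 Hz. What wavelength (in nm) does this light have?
564.47 nm

Using the wave equation: c = fλ

Solving for wavelength:
λ = c/f = (3×10⁸ m/s) / (5.311e+14 Hz)
λ = 564.47 nm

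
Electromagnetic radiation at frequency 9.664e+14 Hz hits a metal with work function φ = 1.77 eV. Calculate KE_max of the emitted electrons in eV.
2.2267 eV

Using Einstein's photoelectric equation: KE_max = hf - φ

First, calculate the photon energy:
E_photon = hf = (6.626×10⁻³⁴ J·s)(9.664e+14 Hz)
E_photon = 3.9967 eV

Then, the maximum kinetic energy:
KE_max = E_photon - φ = 3.9967 eV - 1.77 eV = 2.2267 eV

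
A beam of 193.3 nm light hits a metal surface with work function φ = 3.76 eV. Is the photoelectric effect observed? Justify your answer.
Yes

For photoemission, the photon energy must exceed the work function.

Photon energy: E = hc/λ = 6.4141 eV
Work function: φ = 3.76 eV

Since E_photon (6.4141 eV) > φ (3.76 eV), photoemission WILL occur.
The threshold wavelength is λ₀ = hc/φ = 329.7 nm.
Since 193.3 nm < 329.7 nm, the light has sufficient energy.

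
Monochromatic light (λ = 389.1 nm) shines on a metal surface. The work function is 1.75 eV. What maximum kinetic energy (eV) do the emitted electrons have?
1.4364 eV

Using Einstein's photoelectric equation: KE_max = hf - φ = hc/λ - φ

First, calculate the photon energy:
E_photon = hc/λ = (6.626×10⁻³⁴ J·s)(3×10⁸ m/s) / (389.1×10⁻⁹ m)
E_photon = 3.1864 eV

Then, the maximum kinetic energy:
KE_max = E_photon - φ = 3.1864 eV - 1.75 eV = 1.4364 eV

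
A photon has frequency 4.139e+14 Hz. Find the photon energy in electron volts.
1.7118 eV

Using E = hf:

E = hf = (6.626×10⁻³⁴ J·s)(4.139e+14 Hz)
E = 1.7118 eV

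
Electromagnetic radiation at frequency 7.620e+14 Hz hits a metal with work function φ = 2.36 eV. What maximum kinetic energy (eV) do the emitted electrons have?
0.7914 eV

Using Einstein's photoelectric equation: KE_max = hf - φ

First, calculate the photon energy:
E_photon = hf = (6.626×10⁻³⁴ J·s)(7.620e+14 Hz)
E_photon = 3.1514 eV

Then, the maximum kinetic energy:
KE_max = E_photon - φ = 3.1514 eV - 2.36 eV = 0.7914 eV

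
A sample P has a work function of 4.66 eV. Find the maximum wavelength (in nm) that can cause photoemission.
266.06 nm

The threshold wavelength is when the photon energy equals the work function:
hc/λ₀ = φ

Solving for λ₀:
λ₀ = hc/φ = (6.626×10⁻³⁴ J·s)(3×10⁸ m/s) / (4.66 eV × 1.602×10⁻¹⁹ J/eV)
λ₀ = 266.06 nm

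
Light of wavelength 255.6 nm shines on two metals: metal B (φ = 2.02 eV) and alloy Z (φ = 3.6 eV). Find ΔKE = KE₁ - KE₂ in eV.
1.5800 eV

Using KE_max = hc/λ - φ for each metal:

Photon energy: E = hc/λ = 4.8507 eV

For metal B (φ₁ = 2.02 eV):
KE₁ = E - φ₁ = 4.8507 - 2.02 = 2.8307 eV

For alloy Z (φ₂ = 3.6 eV):
KE₂ = E - φ₂ = 4.8507 - 3.6 = 1.2507 eV

Difference:
ΔKE = KE₁ - KE₂ = 2.8307 - 1.2507 = 1.5800 eV

Note: The difference equals the difference in work functions: 3.6 - 2.02 = 1.58 eV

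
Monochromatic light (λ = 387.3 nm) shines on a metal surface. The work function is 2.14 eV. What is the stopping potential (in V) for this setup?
1.0612 V

The stopping potential V_s satisfies: eV_s = KE_max

First, find KE_max using Einstein's equation:
E_photon = hc/λ = 3.2012 eV
KE_max = E_photon - φ = 3.2012 - 2.14 = 1.0612 eV

Since eV_s = KE_max:
V_s = KE_max/e = 1.0612 V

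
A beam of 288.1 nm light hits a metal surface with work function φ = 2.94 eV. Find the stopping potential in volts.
1.3635 V

The stopping potential V_s satisfies: eV_s = KE_max

First, find KE_max using Einstein's equation:
E_photon = hc/λ = 4.3035 eV
KE_max = E_photon - φ = 4.3035 - 2.94 = 1.3635 eV

Since eV_s = KE_max:
V_s = KE_max/e = 1.3635 V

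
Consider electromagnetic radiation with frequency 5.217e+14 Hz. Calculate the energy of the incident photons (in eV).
2.1576 eV

Using E = hf:

E = hf = (6.626×10⁻³⁴ J·s)(5.217e+14 Hz)
E = 2.1576 eV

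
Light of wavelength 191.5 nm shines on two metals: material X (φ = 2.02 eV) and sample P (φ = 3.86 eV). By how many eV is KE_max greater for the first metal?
1.8400 eV

Using KE_max = hc/λ - φ for each metal:

Photon energy: E = hc/λ = 6.4744 eV

For material X (φ₁ = 2.02 eV):
KE₁ = E - φ₁ = 6.4744 - 2.02 = 4.4544 eV

For sample P (φ₂ = 3.86 eV):
KE₂ = E - φ₂ = 6.4744 - 3.86 = 2.6144 eV

Difference:
ΔKE = KE₁ - KE₂ = 4.4544 - 2.6144 = 1.8400 eV

Note: The difference equals the difference in work functions: 3.86 - 2.02 = 1.84 eV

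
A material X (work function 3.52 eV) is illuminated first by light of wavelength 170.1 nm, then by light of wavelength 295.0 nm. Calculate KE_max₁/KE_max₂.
5.5193

Using Einstein's equation: KE_max = hc/λ - φ

For λ₁ = 170.1 nm:
E₁ = hc/λ₁ = 7.2889 eV
KE₁ = E₁ - φ = 7.2889 - 3.52 = 3.7689 eV

For λ₂ = 295.0 nm:
E₂ = hc/λ₂ = 4.2029 eV
KE₂ = E₂ - φ = 4.2029 - 3.52 = 0.6829 eV

Ratio: KE₁/KE₂ = 3.7689/0.6829 = 5.5193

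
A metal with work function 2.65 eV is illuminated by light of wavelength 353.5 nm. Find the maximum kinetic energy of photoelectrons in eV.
0.8573 eV

Using Einstein's photoelectric equation: KE_max = hf - φ = hc/λ - φ

First, calculate the photon energy:
E_photon = hc/λ = (6.626×10⁻³⁴ J·s)(3×10⁸ m/s) / (353.5×10⁻⁹ m)
E_photon = 3.5073 eV

Then, the maximum kinetic energy:
KE_max = E_photon - φ = 3.5073 eV - 2.65 eV = 0.8573 eV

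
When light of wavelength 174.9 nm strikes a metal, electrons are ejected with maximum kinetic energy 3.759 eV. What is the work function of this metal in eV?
3.33 eV

From Einstein's photoelectric equation: KE_max = hf - φ = hc/λ - φ

Rearranging for φ:
φ = hc/λ - KE_max

Calculate photon energy:
E_photon = hc/λ = 7.0889 eV

Therefore:
φ = 7.0889 - 3.759 = 3.33 eV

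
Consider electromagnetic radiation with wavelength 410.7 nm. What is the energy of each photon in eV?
3.0189 eV

Using E = hf = hc/λ:

E = hc/λ = (6.626×10⁻³⁴ J·s)(3×10⁸ m/s) / (410.7×10⁻⁹ m)
E = 3.0189 eV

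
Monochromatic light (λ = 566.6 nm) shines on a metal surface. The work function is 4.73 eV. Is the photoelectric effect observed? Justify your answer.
No

For photoemission, the photon energy must exceed the work function.

Photon energy: E = hc/λ = 2.1882 eV
Work function: φ = 4.73 eV

Since E_photon (2.1882 eV) < φ (4.73 eV), photoemission will NOT occur.
The threshold wavelength is λ₀ = hc/φ = 262.1 nm.
Since 566.6 nm > 262.1 nm, the photons lack sufficient energy.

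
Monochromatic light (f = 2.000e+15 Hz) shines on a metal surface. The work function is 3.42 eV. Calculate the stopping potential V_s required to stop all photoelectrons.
4.8513 V

The stopping potential V_s satisfies: eV_s = KE_max

First, find KE_max using Einstein's equation:
E_photon = hf = (6.626×10⁻³⁴ J·s)(2.000e+15 Hz) = 8.2713 eV
KE_max = E_photon - φ = 8.2713 - 3.42 = 4.8513 eV

Since eV_s = KE_max:
V_s = KE_max/e = 4.8513 V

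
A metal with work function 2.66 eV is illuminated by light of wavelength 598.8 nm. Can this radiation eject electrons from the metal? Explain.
No

For photoemission, the photon energy must exceed the work function.

Photon energy: E = hc/λ = 2.0705 eV
Work function: φ = 2.66 eV

Since E_photon (2.0705 eV) < φ (2.66 eV), photoemission will NOT occur.
The threshold wavelength is λ₀ = hc/φ = 466.1 nm.
Since 598.8 nm > 466.1 nm, the photons lack sufficient energy.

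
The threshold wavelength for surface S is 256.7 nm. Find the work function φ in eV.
4.83 eV

At the threshold wavelength, photon energy equals work function:
φ = hc/λ₀

Calculating:
φ = (6.626×10⁻³⁴ J·s)(3×10⁸ m/s) / (256.7×10⁻⁹ m)
φ = 4.83 eV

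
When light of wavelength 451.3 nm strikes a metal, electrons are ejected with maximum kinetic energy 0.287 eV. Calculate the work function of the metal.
2.46 eV

From Einstein's photoelectric equation: KE_max = hf - φ = hc/λ - φ

Rearranging for φ:
φ = hc/λ - KE_max

Calculate photon energy:
E_photon = hc/λ = 2.7473 eV

Therefore:
φ = 2.7473 - 0.287 = 2.46 eV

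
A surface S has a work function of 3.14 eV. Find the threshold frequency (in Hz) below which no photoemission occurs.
7.5925e+14 Hz

The threshold frequency is when the photon energy equals the work function:
hf₀ = φ

Solving for f₀:
f₀ = φ/h = (3.14 eV × 1.602×10⁻¹⁹ J/eV) / (6.626×10⁻³⁴ J·s)
f₀ = 7.5925e+14 Hz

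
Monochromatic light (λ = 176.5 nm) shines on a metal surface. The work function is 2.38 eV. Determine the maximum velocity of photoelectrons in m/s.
1.2782e+06 m/s

First, find the maximum kinetic energy:
E_photon = hc/λ = 7.0246 eV
KE_max = E_photon - φ = 7.0246 - 2.38 = 4.6446 eV

Convert to Joules: KE_max = 4.6446 × 1.602×10⁻¹⁹ J = 7.4415e-19 J

Then use KE = ½mv² to find velocity:
v = √(2·KE/m) = √(2 × 7.4415e-19 J / 9.109e-31 kg)
v = 1.2782e+06 m/s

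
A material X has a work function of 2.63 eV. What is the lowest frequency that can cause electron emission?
6.3593e+14 Hz

The threshold frequency is when the photon energy equals the work function:
hf₀ = φ

Solving for f₀:
f₀ = φ/h = (2.63 eV × 1.602×10⁻¹⁹ J/eV) / (6.626×10⁻³⁴ J·s)
f₀ = 6.3593e+14 Hz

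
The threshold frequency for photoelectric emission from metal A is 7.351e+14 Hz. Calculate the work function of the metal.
3.04 eV

At the threshold frequency, photon energy equals work function:
φ = hf₀

Calculating:
φ = (6.626×10⁻³⁴ J·s)(7.351e+14 Hz)
φ = 3.04 eV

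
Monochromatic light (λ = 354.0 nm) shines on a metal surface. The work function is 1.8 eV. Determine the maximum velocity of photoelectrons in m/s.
7.7384e+05 m/s

First, find the maximum kinetic energy:
E_photon = hc/λ = 3.5024 eV
KE_max = E_photon - φ = 3.5024 - 1.8 = 1.7024 eV

Convert to Joules: KE_max = 1.7024 × 1.602×10⁻¹⁹ J = 2.7275e-19 J

Then use KE = ½mv² to find velocity:
v = √(2·KE/m) = √(2 × 2.7275e-19 J / 9.109e-31 kg)
v = 7.7384e+05 m/s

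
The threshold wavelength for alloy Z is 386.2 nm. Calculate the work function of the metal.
3.21 eV

At the threshold wavelength, photon energy equals work function:
φ = hc/λ₀

Calculating:
φ = (6.626×10⁻³⁴ J·s)(3×10⁸ m/s) / (386.2×10⁻⁹ m)
φ = 3.21 eV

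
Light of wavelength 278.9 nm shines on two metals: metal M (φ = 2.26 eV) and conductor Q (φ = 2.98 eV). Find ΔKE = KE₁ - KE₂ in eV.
0.7200 eV

Using KE_max = hc/λ - φ for each metal:

Photon energy: E = hc/λ = 4.4455 eV

For metal M (φ₁ = 2.26 eV):
KE₁ = E - φ₁ = 4.4455 - 2.26 = 2.1855 eV

For conductor Q (φ₂ = 2.98 eV):
KE₂ = E - φ₂ = 4.4455 - 2.98 = 1.4655 eV

Difference:
ΔKE = KE₁ - KE₂ = 2.1855 - 1.4655 = 0.7200 eV

Note: The difference equals the difference in work functions: 2.98 - 2.26 = 0.72 eV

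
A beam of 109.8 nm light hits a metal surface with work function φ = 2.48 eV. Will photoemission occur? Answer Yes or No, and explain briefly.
Yes

For photoemission, the photon energy must exceed the work function.

Photon energy: E = hc/λ = 11.2918 eV
Work function: φ = 2.48 eV

Since E_photon (11.2918 eV) > φ (2.48 eV), photoemission WILL occur.
The threshold wavelength is λ₀ = hc/φ = 499.9 nm.
Since 109.8 nm < 499.9 nm, the light has sufficient energy.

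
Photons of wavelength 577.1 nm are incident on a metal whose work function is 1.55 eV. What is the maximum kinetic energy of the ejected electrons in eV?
0.5984 eV

Using Einstein's photoelectric equation: KE_max = hf - φ = hc/λ - φ

First, calculate the photon energy:
E_photon = hc/λ = (6.626×10⁻³⁴ J·s)(3×10⁸ m/s) / (577.1×10⁻⁹ m)
E_photon = 2.1484 eV

Then, the maximum kinetic energy:
KE_max = E_photon - φ = 2.1484 eV - 1.55 eV = 0.5984 eV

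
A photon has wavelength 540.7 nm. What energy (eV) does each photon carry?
2.2930 eV

Using E = hf = hc/λ:

E = hc/λ = (6.626×10⁻³⁴ J·s)(3×10⁸ m/s) / (540.7×10⁻⁹ m)
E = 2.2930 eV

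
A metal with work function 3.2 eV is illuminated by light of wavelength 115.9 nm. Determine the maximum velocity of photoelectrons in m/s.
1.6240e+06 m/s

First, find the maximum kinetic energy:
E_photon = hc/λ = 10.6975 eV
KE_max = E_photon - φ = 10.6975 - 3.2 = 7.4975 eV

Convert to Joules: KE_max = 7.4975 × 1.602×10⁻¹⁹ J = 1.2012e-18 J

Then use KE = ½mv² to find velocity:
v = √(2·KE/m) = √(2 × 1.2012e-18 J / 9.109e-31 kg)
v = 1.6240e+06 m/s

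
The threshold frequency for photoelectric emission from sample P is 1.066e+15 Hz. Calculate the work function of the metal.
4.41 eV

At the threshold frequency, photon energy equals work function:
φ = hf₀

Calculating:
φ = (6.626×10⁻³⁴ J·s)(1.066e+15 Hz)
φ = 4.41 eV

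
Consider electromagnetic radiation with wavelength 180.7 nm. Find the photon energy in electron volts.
6.8613 eV

Using E = hf = hc/λ:

E = hc/λ = (6.626×10⁻³⁴ J·s)(3×10⁸ m/s) / (180.7×10⁻⁹ m)
E = 6.8613 eV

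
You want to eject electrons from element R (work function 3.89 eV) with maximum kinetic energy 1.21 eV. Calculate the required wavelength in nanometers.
243.11 nm

From Einstein's equation: KE_max = hc/λ - φ

Rearranging for λ:
hc/λ = KE_max + φ
λ = hc/(KE_max + φ)

Required photon energy:
E_photon = KE_max + φ = 1.21 + 3.89 = 5.10 eV

Required wavelength:
λ = hc/E_photon = (6.626×10⁻³⁴)(3×10⁸) / (5.10 × 1.602×10⁻¹⁹)
λ = 243.11 nm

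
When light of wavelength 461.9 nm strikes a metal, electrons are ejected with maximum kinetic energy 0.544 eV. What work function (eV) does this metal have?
2.14 eV

From Einstein's photoelectric equation: KE_max = hf - φ = hc/λ - φ

Rearranging for φ:
φ = hc/λ - KE_max

Calculate photon energy:
E_photon = hc/λ = 2.6842 eV

Therefore:
φ = 2.6842 - 0.544 = 2.14 eV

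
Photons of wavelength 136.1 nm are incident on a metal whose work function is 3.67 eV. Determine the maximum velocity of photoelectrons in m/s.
1.3833e+06 m/s

First, find the maximum kinetic energy:
E_photon = hc/λ = 9.1098 eV
KE_max = E_photon - φ = 9.1098 - 3.67 = 5.4398 eV

Convert to Joules: KE_max = 5.4398 × 1.602×10⁻¹⁹ J = 8.7155e-19 J

Then use KE = ½mv² to find velocity:
v = √(2·KE/m) = √(2 × 8.7155e-19 J / 9.109e-31 kg)
v = 1.3833e+06 m/s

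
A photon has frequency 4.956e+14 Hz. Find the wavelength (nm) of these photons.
604.91 nm

Using the wave equation: c = fλ

Solving for wavelength:
λ = c/f = (3×10⁸ m/s) / (4.956e+14 Hz)
λ = 604.91 nm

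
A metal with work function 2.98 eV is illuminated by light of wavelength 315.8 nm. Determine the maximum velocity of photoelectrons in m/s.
5.7687e+05 m/s

First, find the maximum kinetic energy:
E_photon = hc/λ = 3.9260 eV
KE_max = E_photon - φ = 3.9260 - 2.98 = 0.9460 eV

Convert to Joules: KE_max = 0.9460 × 1.602×10⁻¹⁹ J = 1.5157e-19 J

Then use KE = ½mv² to find velocity:
v = √(2·KE/m) = √(2 × 1.5157e-19 J / 9.109e-31 kg)
v = 5.7687e+05 m/s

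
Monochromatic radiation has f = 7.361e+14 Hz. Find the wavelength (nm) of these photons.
407.27 nm

Using the wave equation: c = fλ

Solving for wavelength:
λ = c/f = (3×10⁸ m/s) / (7.361e+14 Hz)
λ = 407.27 nm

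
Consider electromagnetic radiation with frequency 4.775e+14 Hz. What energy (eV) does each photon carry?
1.9748 eV

Using E = hf:

E = hf = (6.626×10⁻³⁴ J·s)(4.775e+14 Hz)
E = 1.9748 eV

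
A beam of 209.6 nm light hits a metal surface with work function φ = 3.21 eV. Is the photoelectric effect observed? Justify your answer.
Yes

For photoemission, the photon energy must exceed the work function.

Photon energy: E = hc/λ = 5.9153 eV
Work function: φ = 3.21 eV

Since E_photon (5.9153 eV) > φ (3.21 eV), photoemission WILL occur.
The threshold wavelength is λ₀ = hc/φ = 386.2 nm.
Since 209.6 nm < 386.2 nm, the light has sufficient energy.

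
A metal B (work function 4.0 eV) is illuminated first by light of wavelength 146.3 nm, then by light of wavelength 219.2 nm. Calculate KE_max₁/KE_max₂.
2.7017

Using Einstein's equation: KE_max = hc/λ - φ

For λ₁ = 146.3 nm:
E₁ = hc/λ₁ = 8.4747 eV
KE₁ = E₁ - φ = 8.4747 - 4.0 = 4.4747 eV

For λ₂ = 219.2 nm:
E₂ = hc/λ₂ = 5.6562 eV
KE₂ = E₂ - φ = 5.6562 - 4.0 = 1.6562 eV

Ratio: KE₁/KE₂ = 4.4747/1.6562 = 2.7017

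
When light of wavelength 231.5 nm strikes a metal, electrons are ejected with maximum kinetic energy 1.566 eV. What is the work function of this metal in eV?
3.79 eV

From Einstein's photoelectric equation: KE_max = hf - φ = hc/λ - φ

Rearranging for φ:
φ = hc/λ - KE_max

Calculate photon energy:
E_photon = hc/λ = 5.3557 eV

Therefore:
φ = 5.3557 - 1.566 = 3.79 eV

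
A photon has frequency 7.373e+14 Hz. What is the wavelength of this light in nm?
406.61 nm

Using the wave equation: c = fλ

Solving for wavelength:
λ = c/f = (3×10⁸ m/s) / (7.373e+14 Hz)
λ = 406.61 nm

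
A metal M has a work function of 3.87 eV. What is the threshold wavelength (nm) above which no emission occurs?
320.37 nm

The threshold wavelength is when the photon energy equals the work function:
hc/λ₀ = φ

Solving for λ₀:
λ₀ = hc/φ = (6.626×10⁻³⁴ J·s)(3×10⁸ m/s) / (3.87 eV × 1.602×10⁻¹⁹ J/eV)
λ₀ = 320.37 nm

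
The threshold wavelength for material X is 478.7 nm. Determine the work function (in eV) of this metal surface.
2.59 eV

At the threshold wavelength, photon energy equals work function:
φ = hc/λ₀

Calculating:
φ = (6.626×10⁻³⁴ J·s)(3×10⁸ m/s) / (478.7×10⁻⁹ m)
φ = 2.59 eV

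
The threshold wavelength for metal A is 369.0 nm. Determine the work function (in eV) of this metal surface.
3.36 eV

At the threshold wavelength, photon energy equals work function:
φ = hc/λ₀

Calculating:
φ = (6.626×10⁻³⁴ J·s)(3×10⁸ m/s) / (369.0×10⁻⁹ m)
φ = 3.36 eV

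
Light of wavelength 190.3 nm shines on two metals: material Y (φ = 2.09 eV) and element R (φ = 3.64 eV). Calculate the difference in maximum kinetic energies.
1.5500 eV

Using KE_max = hc/λ - φ for each metal:

Photon energy: E = hc/λ = 6.5152 eV

For material Y (φ₁ = 2.09 eV):
KE₁ = E - φ₁ = 6.5152 - 2.09 = 4.4252 eV

For element R (φ₂ = 3.64 eV):
KE₂ = E - φ₂ = 6.5152 - 3.64 = 2.8752 eV

Difference:
ΔKE = KE₁ - KE₂ = 4.4252 - 2.8752 = 1.5500 eV

Note: The difference equals the difference in work functions: 3.64 - 2.09 = 1.55 eV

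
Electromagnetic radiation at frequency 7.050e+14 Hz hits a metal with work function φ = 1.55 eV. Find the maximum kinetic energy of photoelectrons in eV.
1.3656 eV

Using Einstein's photoelectric equation: KE_max = hf - φ

First, calculate the photon energy:
E_photon = hf = (6.626×10⁻³⁴ J·s)(7.050e+14 Hz)
E_photon = 2.9156 eV

Then, the maximum kinetic energy:
KE_max = E_photon - φ = 2.9156 eV - 1.55 eV = 1.3656 eV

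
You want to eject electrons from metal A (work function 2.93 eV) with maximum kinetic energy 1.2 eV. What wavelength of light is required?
300.20 nm

From Einstein's equation: KE_max = hc/λ - φ

Rearranging for λ:
hc/λ = KE_max + φ
λ = hc/(KE_max + φ)

Required photon energy:
E_photon = KE_max + φ = 1.2 + 2.93 = 4.13 eV

Required wavelength:
λ = hc/E_photon = (6.626×10⁻³⁴)(3×10⁸) / (4.13 × 1.602×10⁻¹⁹)
λ = 300.20 nm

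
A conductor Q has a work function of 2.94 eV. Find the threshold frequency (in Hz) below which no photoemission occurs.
7.1089e+14 Hz

The threshold frequency is when the photon energy equals the work function:
hf₀ = φ

Solving for f₀:
f₀ = φ/h = (2.94 eV × 1.602×10⁻¹⁹ J/eV) / (6.626×10⁻³⁴ J·s)
f₀ = 7.1089e+14 Hz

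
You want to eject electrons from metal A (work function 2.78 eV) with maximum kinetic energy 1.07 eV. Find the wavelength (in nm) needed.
322.04 nm

From Einstein's equation: KE_max = hc/λ - φ

Rearranging for λ:
hc/λ = KE_max + φ
λ = hc/(KE_max + φ)

Required photon energy:
E_photon = KE_max + φ = 1.07 + 2.78 = 3.85 eV

Required wavelength:
λ = hc/E_photon = (6.626×10⁻³⁴)(3×10⁸) / (3.85 × 1.602×10⁻¹⁹)
λ = 322.04 nm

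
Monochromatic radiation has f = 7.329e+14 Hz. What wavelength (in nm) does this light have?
409.05 nm

Using the wave equation: c = fλ

Solving for wavelength:
λ = c/f = (3×10⁸ m/s) / (7.329e+14 Hz)
λ = 409.05 nm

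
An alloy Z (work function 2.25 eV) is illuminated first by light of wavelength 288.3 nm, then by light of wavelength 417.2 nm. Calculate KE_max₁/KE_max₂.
2.8408

Using Einstein's equation: KE_max = hc/λ - φ

For λ₁ = 288.3 nm:
E₁ = hc/λ₁ = 4.3005 eV
KE₁ = E₁ - φ = 4.3005 - 2.25 = 2.0505 eV

For λ₂ = 417.2 nm:
E₂ = hc/λ₂ = 2.9718 eV
KE₂ = E₂ - φ = 2.9718 - 2.25 = 0.7218 eV

Ratio: KE₁/KE₂ = 2.0505/0.7218 = 2.8408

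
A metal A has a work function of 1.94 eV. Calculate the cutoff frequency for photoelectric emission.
4.6909e+14 Hz

The threshold frequency is when the photon energy equals the work function:
hf₀ = φ

Solving for f₀:
f₀ = φ/h = (1.94 eV × 1.602×10⁻¹⁹ J/eV) / (6.626×10⁻³⁴ J·s)
f₀ = 4.6909e+14 Hz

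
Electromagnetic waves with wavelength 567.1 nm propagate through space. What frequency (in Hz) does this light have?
5.2864e+14 Hz

Using the wave equation: c = fλ

Solving for frequency:
f = c/λ = (3×10⁸ m/s) / (567.1×10⁻⁹ m)
f = 5.2864e+14 Hz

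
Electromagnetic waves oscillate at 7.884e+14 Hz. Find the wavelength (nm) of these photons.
380.25 nm

Using the wave equation: c = fλ

Solving for wavelength:
λ = c/f = (3×10⁸ m/s) / (7.884e+14 Hz)
λ = 380.25 nm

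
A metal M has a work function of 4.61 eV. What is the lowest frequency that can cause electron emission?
1.1147e+15 Hz

The threshold frequency is when the photon energy equals the work function:
hf₀ = φ

Solving for f₀:
f₀ = φ/h = (4.61 eV × 1.602×10⁻¹⁹ J/eV) / (6.626×10⁻³⁴ J·s)
f₀ = 1.1147e+15 Hz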